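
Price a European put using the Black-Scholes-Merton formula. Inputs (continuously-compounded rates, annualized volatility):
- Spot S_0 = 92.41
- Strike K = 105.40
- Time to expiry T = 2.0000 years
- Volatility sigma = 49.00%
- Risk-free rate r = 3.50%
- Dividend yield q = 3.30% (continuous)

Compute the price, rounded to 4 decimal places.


d1 = (ln(S/K) + (r - q + 0.5*sigma^2) * T) / (sigma * sqrt(T)) = 0.16245066
d2 = d1 - sigma * sqrt(T) = -0.53051399
exp(-rT) = 0.93239382; exp(-qT) = 0.93613086
P = K * exp(-rT) * N(-d2) - S_0 * exp(-qT) * N(-d1)
N(-d1) = 0.43547549; N(-d2) = 0.70212219
P = 105.4000 * 0.93239382 * 0.70212219 - 92.4100 * 0.93613086 * 0.43547549 = 31.3285

Answer: Price = 31.3285


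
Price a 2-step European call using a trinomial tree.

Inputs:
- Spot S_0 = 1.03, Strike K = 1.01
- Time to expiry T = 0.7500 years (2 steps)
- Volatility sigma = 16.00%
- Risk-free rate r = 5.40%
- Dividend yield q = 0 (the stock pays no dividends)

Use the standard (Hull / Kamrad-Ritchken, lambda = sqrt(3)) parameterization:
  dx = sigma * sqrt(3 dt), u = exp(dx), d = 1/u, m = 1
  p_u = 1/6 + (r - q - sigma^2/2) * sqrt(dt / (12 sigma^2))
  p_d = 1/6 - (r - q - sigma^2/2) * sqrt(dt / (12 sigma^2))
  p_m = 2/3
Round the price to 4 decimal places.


Answer: Price = V(0,0) = 0.0856

Derivation:
dt = T/N = 0.375000; dx = sigma*sqrt(3*dt) = 0.169706
u = exp(dx) = 1.184956; d = 1/u = 0.843913
p_u = 0.212187, p_m = 0.666667, p_d = 0.121147
Discount per step: exp(-r*dt) = 0.979954
Stock lattice S(k, j) with j the centered position index:
  k=0: S(0,+0) = 1.0300
  k=1: S(1,-1) = 0.8692; S(1,+0) = 1.0300; S(1,+1) = 1.2205
  k=2: S(2,-2) = 0.7336; S(2,-1) = 0.8692; S(2,+0) = 1.0300; S(2,+1) = 1.2205; S(2,+2) = 1.4462
Terminal payoffs V(N, j) = max(S_T - K, 0):
  V(2,-2) = 0.000000; V(2,-1) = 0.000000; V(2,+0) = 0.020000; V(2,+1) = 0.210505; V(2,+2) = 0.436244
Backward induction: V(k, j) = exp(-r*dt) * [p_u * V(k+1, j+1) + p_m * V(k+1, j) + p_d * V(k+1, j-1)]
  V(1,-1) = exp(-r*dt) * [p_u*0.020000 + p_m*0.000000 + p_d*0.000000] = 0.004159
  V(1,+0) = exp(-r*dt) * [p_u*0.210505 + p_m*0.020000 + p_d*0.000000] = 0.056837
  V(1,+1) = exp(-r*dt) * [p_u*0.436244 + p_m*0.210505 + p_d*0.020000] = 0.230607
  V(0,+0) = exp(-r*dt) * [p_u*0.230607 + p_m*0.056837 + p_d*0.004159] = 0.085576


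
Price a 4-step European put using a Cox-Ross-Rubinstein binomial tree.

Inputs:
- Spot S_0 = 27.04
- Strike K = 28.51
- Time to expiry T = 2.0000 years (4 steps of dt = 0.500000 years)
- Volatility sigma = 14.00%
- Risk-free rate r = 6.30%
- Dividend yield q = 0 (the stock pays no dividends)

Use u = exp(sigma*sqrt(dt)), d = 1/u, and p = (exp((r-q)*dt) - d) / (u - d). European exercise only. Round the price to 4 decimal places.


Answer: Price = V(0,0) = 1.2560

Derivation:
dt = T/N = 0.500000
u = exp(sigma*sqrt(dt)) = 1.104061; d = 1/u = 0.905747
p = (exp((r-q)*dt) - d) / (u - d) = 0.636639
Discount per step: exp(-r*dt) = 0.968991
Stock lattice S(k, i) with i counting down-moves:
  k=0: S(0,0) = 27.0400
  k=1: S(1,0) = 29.8538; S(1,1) = 24.4914
  k=2: S(2,0) = 32.9604; S(2,1) = 27.0400; S(2,2) = 22.1830
  k=3: S(3,0) = 36.3903; S(3,1) = 29.8538; S(3,2) = 24.4914; S(3,3) = 20.0922
  k=4: S(4,0) = 40.1771; S(4,1) = 32.9604; S(4,2) = 27.0400; S(4,3) = 22.1830; S(4,4) = 18.1985
Terminal payoffs V(N, i) = max(K - S_T, 0):
  V(4,0) = 0.000000; V(4,1) = 0.000000; V(4,2) = 1.470000; V(4,3) = 6.326975; V(4,4) = 10.311531
Backward induction: V(k, i) = exp(-r*dt) * [p * V(k+1, i) + (1-p) * V(k+1, i+1)].
  V(3,0) = exp(-r*dt) * [p*0.000000 + (1-p)*0.000000] = 0.000000
  V(3,1) = exp(-r*dt) * [p*0.000000 + (1-p)*1.470000] = 0.517577
  V(3,2) = exp(-r*dt) * [p*1.470000 + (1-p)*6.326975] = 3.134526
  V(3,3) = exp(-r*dt) * [p*6.326975 + (1-p)*10.311531] = 7.533718
  V(2,0) = exp(-r*dt) * [p*0.000000 + (1-p)*0.517577] = 0.182236
  V(2,1) = exp(-r*dt) * [p*0.517577 + (1-p)*3.134526] = 1.422938
  V(2,2) = exp(-r*dt) * [p*3.134526 + (1-p)*7.533718] = 4.586254
  V(1,0) = exp(-r*dt) * [p*0.182236 + (1-p)*1.422938] = 0.613428
  V(1,1) = exp(-r*dt) * [p*1.422938 + (1-p)*4.586254] = 2.492597
  V(0,0) = exp(-r*dt) * [p*0.613428 + (1-p)*2.492597] = 1.256049


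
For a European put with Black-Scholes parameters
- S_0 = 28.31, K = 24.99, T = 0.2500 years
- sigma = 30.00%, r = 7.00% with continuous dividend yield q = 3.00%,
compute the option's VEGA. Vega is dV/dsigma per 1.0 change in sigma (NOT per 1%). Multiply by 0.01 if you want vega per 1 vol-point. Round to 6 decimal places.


d1 = 0.9732623618; d2 = 0.8232623618
phi(d1) = 0.2484388983; exp(-qT) = 0.9925280548; exp(-rT) = 0.9826522357
Vega = S * exp(-qT) * phi(d1) * sqrt(T) = 28.3100 * 0.9925280548 * 0.2484388983 * 0.5000000000 = 3.490376

Answer: Vega = 3.490376


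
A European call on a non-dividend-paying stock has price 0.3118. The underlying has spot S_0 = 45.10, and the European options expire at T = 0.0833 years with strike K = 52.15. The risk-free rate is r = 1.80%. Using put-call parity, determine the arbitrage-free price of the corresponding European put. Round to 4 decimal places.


Put-call parity: C - P = S_0 * exp(-qT) - K * exp(-rT).
S_0 * exp(-qT) = 45.1000 * 1.00000000 = 45.10000000
K * exp(-rT) = 52.1500 * 0.99850172 = 52.07186488
P = C - S*exp(-qT) + K*exp(-rT)
P = 0.3118 - 45.10000000 + 52.07186488 = 7.2837

Answer: Put price = 7.2837


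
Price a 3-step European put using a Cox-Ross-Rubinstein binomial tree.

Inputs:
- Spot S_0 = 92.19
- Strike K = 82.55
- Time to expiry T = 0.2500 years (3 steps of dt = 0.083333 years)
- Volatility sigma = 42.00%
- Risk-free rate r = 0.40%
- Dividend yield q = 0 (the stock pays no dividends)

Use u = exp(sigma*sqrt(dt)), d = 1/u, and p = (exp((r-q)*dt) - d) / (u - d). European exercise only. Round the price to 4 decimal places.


dt = T/N = 0.083333
u = exp(sigma*sqrt(dt)) = 1.128900; d = 1/u = 0.885818
p = (exp((r-q)*dt) - d) / (u - d) = 0.471098
Discount per step: exp(-r*dt) = 0.999667
Stock lattice S(k, i) with i counting down-moves:
  k=0: S(0,0) = 92.1900
  k=1: S(1,0) = 104.0733; S(1,1) = 81.6636
  k=2: S(2,0) = 117.4883; S(2,1) = 92.1900; S(2,2) = 72.3391
  k=3: S(3,0) = 132.6325; S(3,1) = 104.0733; S(3,2) = 81.6636; S(3,3) = 64.0793
Terminal payoffs V(N, i) = max(K - S_T, 0):
  V(3,0) = 0.000000; V(3,1) = 0.000000; V(3,2) = 0.886421; V(3,3) = 18.470725
Backward induction: V(k, i) = exp(-r*dt) * [p * V(k+1, i) + (1-p) * V(k+1, i+1)].
  V(2,0) = exp(-r*dt) * [p*0.000000 + (1-p)*0.000000] = 0.000000
  V(2,1) = exp(-r*dt) * [p*0.000000 + (1-p)*0.886421] = 0.468674
  V(2,2) = exp(-r*dt) * [p*0.886421 + (1-p)*18.470725] = 10.183405
  V(1,0) = exp(-r*dt) * [p*0.000000 + (1-p)*0.468674] = 0.247800
  V(1,1) = exp(-r*dt) * [p*0.468674 + (1-p)*10.183405] = 5.604949
  V(0,0) = exp(-r*dt) * [p*0.247800 + (1-p)*5.604949] = 3.080182

Answer: Price = V(0,0) = 3.0802


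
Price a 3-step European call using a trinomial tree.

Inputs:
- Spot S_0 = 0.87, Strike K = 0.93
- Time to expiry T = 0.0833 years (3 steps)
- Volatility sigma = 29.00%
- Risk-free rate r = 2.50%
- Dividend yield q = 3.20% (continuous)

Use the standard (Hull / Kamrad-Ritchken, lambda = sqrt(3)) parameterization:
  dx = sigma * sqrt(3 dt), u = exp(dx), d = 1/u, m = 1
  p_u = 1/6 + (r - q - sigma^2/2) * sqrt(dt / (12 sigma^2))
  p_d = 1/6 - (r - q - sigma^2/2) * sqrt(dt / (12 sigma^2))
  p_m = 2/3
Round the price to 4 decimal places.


dt = T/N = 0.027767; dx = sigma*sqrt(3*dt) = 0.083699
u = exp(dx) = 1.087302; d = 1/u = 0.919708
p_u = 0.158531, p_m = 0.666667, p_d = 0.174803
Discount per step: exp(-r*dt) = 0.999306
Stock lattice S(k, j) with j the centered position index:
  k=0: S(0,+0) = 0.8700
  k=1: S(1,-1) = 0.8001; S(1,+0) = 0.8700; S(1,+1) = 0.9460
  k=2: S(2,-2) = 0.7359; S(2,-1) = 0.8001; S(2,+0) = 0.8700; S(2,+1) = 0.9460; S(2,+2) = 1.0285
  k=3: S(3,-3) = 0.6768; S(3,-2) = 0.7359; S(3,-1) = 0.8001; S(3,+0) = 0.8700; S(3,+1) = 0.9460; S(3,+2) = 1.0285; S(3,+3) = 1.1183
Terminal payoffs V(N, j) = max(S_T - K, 0):
  V(3,-3) = 0.000000; V(3,-2) = 0.000000; V(3,-1) = 0.000000; V(3,+0) = 0.000000; V(3,+1) = 0.015952; V(3,+2) = 0.098536; V(3,+3) = 0.188328
Backward induction: V(k, j) = exp(-r*dt) * [p_u * V(k+1, j+1) + p_m * V(k+1, j) + p_d * V(k+1, j-1)]
  V(2,-2) = exp(-r*dt) * [p_u*0.000000 + p_m*0.000000 + p_d*0.000000] = 0.000000
  V(2,-1) = exp(-r*dt) * [p_u*0.000000 + p_m*0.000000 + p_d*0.000000] = 0.000000
  V(2,+0) = exp(-r*dt) * [p_u*0.015952 + p_m*0.000000 + p_d*0.000000] = 0.002527
  V(2,+1) = exp(-r*dt) * [p_u*0.098536 + p_m*0.015952 + p_d*0.000000] = 0.026238
  V(2,+2) = exp(-r*dt) * [p_u*0.188328 + p_m*0.098536 + p_d*0.015952] = 0.098266
  V(1,-1) = exp(-r*dt) * [p_u*0.002527 + p_m*0.000000 + p_d*0.000000] = 0.000400
  V(1,+0) = exp(-r*dt) * [p_u*0.026238 + p_m*0.002527 + p_d*0.000000] = 0.005840
  V(1,+1) = exp(-r*dt) * [p_u*0.098266 + p_m*0.026238 + p_d*0.002527] = 0.033489
  V(0,+0) = exp(-r*dt) * [p_u*0.033489 + p_m*0.005840 + p_d*0.000400] = 0.009266

Answer: Price = V(0,0) = 0.0093


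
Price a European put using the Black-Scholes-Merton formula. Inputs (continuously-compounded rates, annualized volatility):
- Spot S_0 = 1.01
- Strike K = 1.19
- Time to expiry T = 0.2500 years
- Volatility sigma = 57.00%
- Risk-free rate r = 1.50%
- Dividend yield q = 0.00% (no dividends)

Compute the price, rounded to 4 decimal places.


Answer: Price = 0.2311

Derivation:
d1 = (ln(S/K) + (r - q + 0.5*sigma^2) * T) / (sigma * sqrt(T)) = -0.41979114
d2 = d1 - sigma * sqrt(T) = -0.70479114
exp(-rT) = 0.99625702; exp(-qT) = 1.00000000
P = K * exp(-rT) * N(-d2) - S_0 * exp(-qT) * N(-d1)
N(-d1) = 0.66268098; N(-d2) = 0.75952989
P = 1.1900 * 0.99625702 * 0.75952989 - 1.0100 * 1.00000000 * 0.66268098 = 0.2311


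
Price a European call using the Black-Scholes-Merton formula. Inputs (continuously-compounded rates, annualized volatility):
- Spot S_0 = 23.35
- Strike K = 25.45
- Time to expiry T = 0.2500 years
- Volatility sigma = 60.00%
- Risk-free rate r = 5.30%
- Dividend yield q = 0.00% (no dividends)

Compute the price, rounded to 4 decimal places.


Answer: Price = 2.0910

Derivation:
d1 = (ln(S/K) + (r - q + 0.5*sigma^2) * T) / (sigma * sqrt(T)) = -0.09289586
d2 = d1 - sigma * sqrt(T) = -0.39289586
exp(-rT) = 0.98683739; exp(-qT) = 1.00000000
C = S_0 * exp(-qT) * N(d1) - K * exp(-rT) * N(d2)
N(d1) = 0.46299315; N(d2) = 0.34719820
C = 23.3500 * 1.00000000 * 0.46299315 - 25.4500 * 0.98683739 * 0.34719820 = 2.0910


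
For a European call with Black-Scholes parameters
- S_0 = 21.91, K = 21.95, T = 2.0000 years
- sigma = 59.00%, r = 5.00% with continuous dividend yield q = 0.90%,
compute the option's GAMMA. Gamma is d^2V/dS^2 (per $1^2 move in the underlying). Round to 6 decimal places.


Answer: Gamma = 0.018788

Derivation:
d1 = 0.5132828369; d2 = -0.3211031649
phi(d1) = 0.3497040098; exp(-qT) = 0.9821610324; exp(-rT) = 0.9048374180
Gamma = exp(-qT) * phi(d1) / (S * sigma * sqrt(T)) = 0.9821610324 * 0.3497040098 / (21.9100 * 0.5900 * 1.4142135624) = 0.018788


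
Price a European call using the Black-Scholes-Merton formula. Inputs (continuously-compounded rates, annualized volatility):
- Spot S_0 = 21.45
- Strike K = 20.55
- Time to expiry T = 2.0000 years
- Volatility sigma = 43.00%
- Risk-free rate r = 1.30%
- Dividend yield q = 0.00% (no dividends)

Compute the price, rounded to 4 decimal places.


d1 = (ln(S/K) + (r - q + 0.5*sigma^2) * T) / (sigma * sqrt(T)) = 0.41729776
d2 = d1 - sigma * sqrt(T) = -0.19081407
exp(-rT) = 0.97433509; exp(-qT) = 1.00000000
C = S_0 * exp(-qT) * N(d1) - K * exp(-rT) * N(d2)
N(d1) = 0.66176969; N(d2) = 0.42433563
C = 21.4500 * 1.00000000 * 0.66176969 - 20.5500 * 0.97433509 * 0.42433563 = 5.6987

Answer: Price = 5.6987


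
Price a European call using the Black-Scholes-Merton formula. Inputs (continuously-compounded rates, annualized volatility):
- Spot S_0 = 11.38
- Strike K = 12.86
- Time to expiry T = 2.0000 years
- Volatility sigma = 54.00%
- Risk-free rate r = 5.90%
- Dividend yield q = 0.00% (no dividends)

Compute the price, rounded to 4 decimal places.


Answer: Price = 3.3676

Derivation:
d1 = (ln(S/K) + (r - q + 0.5*sigma^2) * T) / (sigma * sqrt(T)) = 0.37625376
d2 = d1 - sigma * sqrt(T) = -0.38742157
exp(-rT) = 0.88869605; exp(-qT) = 1.00000000
C = S_0 * exp(-qT) * N(d1) - K * exp(-rT) * N(d2)
N(d1) = 0.64663587; N(d2) = 0.34922207
C = 11.3800 * 1.00000000 * 0.64663587 - 12.8600 * 0.88869605 * 0.34922207 = 3.3676


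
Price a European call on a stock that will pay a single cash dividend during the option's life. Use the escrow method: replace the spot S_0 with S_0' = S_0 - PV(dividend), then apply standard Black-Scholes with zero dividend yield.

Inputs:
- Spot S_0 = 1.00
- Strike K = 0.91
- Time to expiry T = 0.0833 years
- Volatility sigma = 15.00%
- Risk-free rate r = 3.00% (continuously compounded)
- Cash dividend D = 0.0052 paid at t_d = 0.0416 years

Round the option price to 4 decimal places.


Answer: Price = 0.0873

Derivation:
PV(D) = D * exp(-r * t_d) = 0.0052 * 0.99875278 = 0.00519351
S_0' = S_0 - PV(D) = 1.0000 - 0.00519351 = 0.99480649
d1 = (ln(S_0'/K) + (r + sigma^2/2)*T) / (sigma*sqrt(T)) = 2.13754169
d2 = d1 - sigma*sqrt(T) = 2.09424908
exp(-rT) = 0.99750412
N(d1) = 0.98372302; N(d2) = 0.98188110
C = S_0' * N(d1) - K * exp(-rT) * N(d2) = 0.99480649 * 0.98372302 - 0.9100 * 0.99750412 * 0.98188110 = 0.0873


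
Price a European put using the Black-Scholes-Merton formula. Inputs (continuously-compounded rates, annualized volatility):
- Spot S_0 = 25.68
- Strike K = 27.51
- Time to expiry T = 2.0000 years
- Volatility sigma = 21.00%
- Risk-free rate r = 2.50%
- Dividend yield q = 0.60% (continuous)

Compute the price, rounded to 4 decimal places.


d1 = (ln(S/K) + (r - q + 0.5*sigma^2) * T) / (sigma * sqrt(T)) = 0.04465852
d2 = d1 - sigma * sqrt(T) = -0.25232633
exp(-rT) = 0.95122942; exp(-qT) = 0.98807171
P = K * exp(-rT) * N(-d2) - S_0 * exp(-qT) * N(-d1)
N(-d1) = 0.48218975; N(-d2) = 0.59960558
P = 27.5100 * 0.95122942 * 0.59960558 - 25.6800 * 0.98807171 * 0.48218975 = 3.4557

Answer: Price = 3.4557


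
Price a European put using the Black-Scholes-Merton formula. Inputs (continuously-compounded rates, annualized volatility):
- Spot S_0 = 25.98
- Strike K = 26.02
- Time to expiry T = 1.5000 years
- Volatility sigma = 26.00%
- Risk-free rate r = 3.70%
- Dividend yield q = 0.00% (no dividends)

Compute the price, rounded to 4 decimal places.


Answer: Price = 2.5633

Derivation:
d1 = (ln(S/K) + (r - q + 0.5*sigma^2) * T) / (sigma * sqrt(T)) = 0.32867611
d2 = d1 - sigma * sqrt(T) = 0.01024244
exp(-rT) = 0.94601202; exp(-qT) = 1.00000000
P = K * exp(-rT) * N(-d2) - S_0 * exp(-qT) * N(-d1)
N(-d1) = 0.37120026; N(-d2) = 0.49591393
P = 26.0200 * 0.94601202 * 0.49591393 - 25.9800 * 1.00000000 * 0.37120026 = 2.5633


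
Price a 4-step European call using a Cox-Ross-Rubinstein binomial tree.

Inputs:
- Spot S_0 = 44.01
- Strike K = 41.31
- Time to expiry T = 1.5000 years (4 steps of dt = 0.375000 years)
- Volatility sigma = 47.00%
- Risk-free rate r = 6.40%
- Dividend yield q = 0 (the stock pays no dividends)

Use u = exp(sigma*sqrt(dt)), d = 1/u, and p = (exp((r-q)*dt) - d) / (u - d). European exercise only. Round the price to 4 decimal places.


dt = T/N = 0.375000
u = exp(sigma*sqrt(dt)) = 1.333511; d = 1/u = 0.749900
p = (exp((r-q)*dt) - d) / (u - d) = 0.470160
Discount per step: exp(-r*dt) = 0.976286
Stock lattice S(k, i) with i counting down-moves:
  k=0: S(0,0) = 44.0100
  k=1: S(1,0) = 58.6878; S(1,1) = 33.0031
  k=2: S(2,0) = 78.2608; S(2,1) = 44.0100; S(2,2) = 24.7490
  k=3: S(3,0) = 104.3616; S(3,1) = 58.6878; S(3,2) = 33.0031; S(3,3) = 18.5593
  k=4: S(4,0) = 139.1673; S(4,1) = 78.2608; S(4,2) = 44.0100; S(4,3) = 24.7490; S(4,4) = 13.9176
Terminal payoffs V(N, i) = max(S_T - K, 0):
  V(4,0) = 97.857335; V(4,1) = 36.950810; V(4,2) = 2.700000; V(4,3) = 0.000000; V(4,4) = 0.000000
Backward induction: V(k, i) = exp(-r*dt) * [p * V(k+1, i) + (1-p) * V(k+1, i+1)].
  V(3,0) = exp(-r*dt) * [p*97.857335 + (1-p)*36.950810] = 64.031261
  V(3,1) = exp(-r*dt) * [p*36.950810 + (1-p)*2.700000] = 18.357441
  V(3,2) = exp(-r*dt) * [p*2.700000 + (1-p)*0.000000] = 1.239327
  V(3,3) = exp(-r*dt) * [p*0.000000 + (1-p)*0.000000] = 0.000000
  V(2,0) = exp(-r*dt) * [p*64.031261 + (1-p)*18.357441] = 38.886854
  V(2,1) = exp(-r*dt) * [p*18.357441 + (1-p)*1.239327] = 9.067325
  V(2,2) = exp(-r*dt) * [p*1.239327 + (1-p)*0.000000] = 0.568864
  V(1,0) = exp(-r*dt) * [p*38.886854 + (1-p)*9.067325] = 22.539766
  V(1,1) = exp(-r*dt) * [p*9.067325 + (1-p)*0.568864] = 4.456254
  V(0,0) = exp(-r*dt) * [p*22.539766 + (1-p)*4.456254] = 12.651092

Answer: Price = V(0,0) = 12.6511


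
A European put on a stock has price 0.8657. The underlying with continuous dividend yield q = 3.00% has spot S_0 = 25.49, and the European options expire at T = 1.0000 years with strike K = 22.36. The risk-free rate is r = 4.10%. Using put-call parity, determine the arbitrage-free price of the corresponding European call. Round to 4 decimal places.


Put-call parity: C - P = S_0 * exp(-qT) - K * exp(-rT).
S_0 * exp(-qT) = 25.4900 * 0.97044553 = 24.73665665
K * exp(-rT) = 22.3600 * 0.95982913 = 21.46177935
C = P + S*exp(-qT) - K*exp(-rT)
C = 0.8657 + 24.73665665 - 21.46177935 = 4.1406

Answer: Call price = 4.1406


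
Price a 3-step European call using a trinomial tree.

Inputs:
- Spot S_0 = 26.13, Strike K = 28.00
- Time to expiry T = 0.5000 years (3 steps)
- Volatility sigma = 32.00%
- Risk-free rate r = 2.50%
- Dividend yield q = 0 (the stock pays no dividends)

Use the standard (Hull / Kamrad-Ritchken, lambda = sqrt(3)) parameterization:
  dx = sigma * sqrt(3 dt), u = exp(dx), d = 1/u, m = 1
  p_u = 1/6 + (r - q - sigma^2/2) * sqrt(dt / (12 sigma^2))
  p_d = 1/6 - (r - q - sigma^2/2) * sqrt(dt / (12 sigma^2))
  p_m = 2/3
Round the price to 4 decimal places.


dt = T/N = 0.166667; dx = sigma*sqrt(3*dt) = 0.226274
u = exp(dx) = 1.253919; d = 1/u = 0.797499
p_u = 0.157018, p_m = 0.666667, p_d = 0.176316
Discount per step: exp(-r*dt) = 0.995842
Stock lattice S(k, j) with j the centered position index:
  k=0: S(0,+0) = 26.1300
  k=1: S(1,-1) = 20.8387; S(1,+0) = 26.1300; S(1,+1) = 32.7649
  k=2: S(2,-2) = 16.6188; S(2,-1) = 20.8387; S(2,+0) = 26.1300; S(2,+1) = 32.7649; S(2,+2) = 41.0846
  k=3: S(3,-3) = 13.2535; S(3,-2) = 16.6188; S(3,-1) = 20.8387; S(3,+0) = 26.1300; S(3,+1) = 32.7649; S(3,+2) = 41.0846; S(3,+3) = 51.5167
Terminal payoffs V(N, j) = max(S_T - K, 0):
  V(3,-3) = 0.000000; V(3,-2) = 0.000000; V(3,-1) = 0.000000; V(3,+0) = 0.000000; V(3,+1) = 4.764914; V(3,+2) = 13.084562; V(3,+3) = 23.516729
Backward induction: V(k, j) = exp(-r*dt) * [p_u * V(k+1, j+1) + p_m * V(k+1, j) + p_d * V(k+1, j-1)]
  V(2,-2) = exp(-r*dt) * [p_u*0.000000 + p_m*0.000000 + p_d*0.000000] = 0.000000
  V(2,-1) = exp(-r*dt) * [p_u*0.000000 + p_m*0.000000 + p_d*0.000000] = 0.000000
  V(2,+0) = exp(-r*dt) * [p_u*4.764914 + p_m*0.000000 + p_d*0.000000] = 0.745064
  V(2,+1) = exp(-r*dt) * [p_u*13.084562 + p_m*4.764914 + p_d*0.000000] = 5.209365
  V(2,+2) = exp(-r*dt) * [p_u*23.516729 + p_m*13.084562 + p_d*4.764914] = 13.200594
  V(1,-1) = exp(-r*dt) * [p_u*0.745064 + p_m*0.000000 + p_d*0.000000] = 0.116502
  V(1,+0) = exp(-r*dt) * [p_u*5.209365 + p_m*0.745064 + p_d*0.000000] = 1.309205
  V(1,+1) = exp(-r*dt) * [p_u*13.200594 + p_m*5.209365 + p_d*0.745064] = 5.653397
  V(0,+0) = exp(-r*dt) * [p_u*5.653397 + p_m*1.309205 + p_d*0.116502] = 1.773622

Answer: Price = V(0,0) = 1.7736


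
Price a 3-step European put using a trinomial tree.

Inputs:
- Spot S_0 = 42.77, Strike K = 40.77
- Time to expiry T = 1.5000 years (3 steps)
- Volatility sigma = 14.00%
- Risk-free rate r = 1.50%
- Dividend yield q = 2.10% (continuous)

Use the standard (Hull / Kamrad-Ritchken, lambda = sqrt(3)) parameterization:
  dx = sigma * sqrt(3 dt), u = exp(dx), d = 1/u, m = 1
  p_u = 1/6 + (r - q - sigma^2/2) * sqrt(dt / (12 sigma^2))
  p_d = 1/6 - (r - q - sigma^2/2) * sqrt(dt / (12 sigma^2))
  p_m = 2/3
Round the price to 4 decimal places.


Answer: Price = V(0,0) = 2.0784

Derivation:
dt = T/N = 0.500000; dx = sigma*sqrt(3*dt) = 0.171464
u = exp(dx) = 1.187042; d = 1/u = 0.842430
p_u = 0.143630, p_m = 0.666667, p_d = 0.189704
Discount per step: exp(-r*dt) = 0.992528
Stock lattice S(k, j) with j the centered position index:
  k=0: S(0,+0) = 42.7700
  k=1: S(1,-1) = 36.0307; S(1,+0) = 42.7700; S(1,+1) = 50.7698
  k=2: S(2,-2) = 30.3534; S(2,-1) = 36.0307; S(2,+0) = 42.7700; S(2,+1) = 50.7698; S(2,+2) = 60.2658
  k=3: S(3,-3) = 25.5706; S(3,-2) = 30.3534; S(3,-1) = 36.0307; S(3,+0) = 42.7700; S(3,+1) = 50.7698; S(3,+2) = 60.2658; S(3,+3) = 71.5381
Terminal payoffs V(N, j) = max(K - S_T, 0):
  V(3,-3) = 15.199379; V(3,-2) = 10.416605; V(3,-1) = 4.739254; V(3,+0) = 0.000000; V(3,+1) = 0.000000; V(3,+2) = 0.000000; V(3,+3) = 0.000000
Backward induction: V(k, j) = exp(-r*dt) * [p_u * V(k+1, j+1) + p_m * V(k+1, j) + p_d * V(k+1, j-1)]
  V(2,-2) = exp(-r*dt) * [p_u*4.739254 + p_m*10.416605 + p_d*15.199379] = 10.429959
  V(2,-1) = exp(-r*dt) * [p_u*0.000000 + p_m*4.739254 + p_d*10.416605] = 5.097197
  V(2,+0) = exp(-r*dt) * [p_u*0.000000 + p_m*0.000000 + p_d*4.739254] = 0.892335
  V(2,+1) = exp(-r*dt) * [p_u*0.000000 + p_m*0.000000 + p_d*0.000000] = 0.000000
  V(2,+2) = exp(-r*dt) * [p_u*0.000000 + p_m*0.000000 + p_d*0.000000] = 0.000000
  V(1,-1) = exp(-r*dt) * [p_u*0.892335 + p_m*5.097197 + p_d*10.429959] = 5.463765
  V(1,+0) = exp(-r*dt) * [p_u*0.000000 + p_m*0.892335 + p_d*5.097197] = 1.550177
  V(1,+1) = exp(-r*dt) * [p_u*0.000000 + p_m*0.000000 + p_d*0.892335] = 0.168014
  V(0,+0) = exp(-r*dt) * [p_u*0.168014 + p_m*1.550177 + p_d*5.463765] = 2.078432


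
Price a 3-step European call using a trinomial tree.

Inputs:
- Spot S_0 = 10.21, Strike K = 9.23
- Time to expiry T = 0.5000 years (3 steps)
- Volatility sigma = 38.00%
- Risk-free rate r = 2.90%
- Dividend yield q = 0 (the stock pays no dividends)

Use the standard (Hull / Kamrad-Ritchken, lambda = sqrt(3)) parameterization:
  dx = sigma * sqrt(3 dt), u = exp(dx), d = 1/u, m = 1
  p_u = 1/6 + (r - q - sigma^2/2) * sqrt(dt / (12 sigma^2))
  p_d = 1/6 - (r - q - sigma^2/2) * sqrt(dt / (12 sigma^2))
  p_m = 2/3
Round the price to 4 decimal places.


Answer: Price = V(0,0) = 1.7059

Derivation:
dt = T/N = 0.166667; dx = sigma*sqrt(3*dt) = 0.268701
u = exp(dx) = 1.308263; d = 1/u = 0.764372
p_u = 0.153269, p_m = 0.666667, p_d = 0.180064
Discount per step: exp(-r*dt) = 0.995178
Stock lattice S(k, j) with j the centered position index:
  k=0: S(0,+0) = 10.2100
  k=1: S(1,-1) = 7.8042; S(1,+0) = 10.2100; S(1,+1) = 13.3574
  k=2: S(2,-2) = 5.9653; S(2,-1) = 7.8042; S(2,+0) = 10.2100; S(2,+1) = 13.3574; S(2,+2) = 17.4750
  k=3: S(3,-3) = 4.5597; S(3,-2) = 5.9653; S(3,-1) = 7.8042; S(3,+0) = 10.2100; S(3,+1) = 13.3574; S(3,+2) = 17.4750; S(3,+3) = 22.8618
Terminal payoffs V(N, j) = max(S_T - K, 0):
  V(3,-3) = 0.000000; V(3,-2) = 0.000000; V(3,-1) = 0.000000; V(3,+0) = 0.980000; V(3,+1) = 4.127369; V(3,+2) = 8.244956; V(3,+3) = 13.631845
Backward induction: V(k, j) = exp(-r*dt) * [p_u * V(k+1, j+1) + p_m * V(k+1, j) + p_d * V(k+1, j-1)]
  V(2,-2) = exp(-r*dt) * [p_u*0.000000 + p_m*0.000000 + p_d*0.000000] = 0.000000
  V(2,-1) = exp(-r*dt) * [p_u*0.980000 + p_m*0.000000 + p_d*0.000000] = 0.149479
  V(2,+0) = exp(-r*dt) * [p_u*4.127369 + p_m*0.980000 + p_d*0.000000] = 1.279730
  V(2,+1) = exp(-r*dt) * [p_u*8.244956 + p_m*4.127369 + p_d*0.980000] = 4.171526
  V(2,+2) = exp(-r*dt) * [p_u*13.631845 + p_m*8.244956 + p_d*4.127369] = 8.289007
  V(1,-1) = exp(-r*dt) * [p_u*1.279730 + p_m*0.149479 + p_d*0.000000] = 0.294369
  V(1,+0) = exp(-r*dt) * [p_u*4.171526 + p_m*1.279730 + p_d*0.149479] = 1.512108
  V(1,+1) = exp(-r*dt) * [p_u*8.289007 + p_m*4.171526 + p_d*1.279730] = 4.261252
  V(0,+0) = exp(-r*dt) * [p_u*4.261252 + p_m*1.512108 + p_d*0.294369] = 1.705930


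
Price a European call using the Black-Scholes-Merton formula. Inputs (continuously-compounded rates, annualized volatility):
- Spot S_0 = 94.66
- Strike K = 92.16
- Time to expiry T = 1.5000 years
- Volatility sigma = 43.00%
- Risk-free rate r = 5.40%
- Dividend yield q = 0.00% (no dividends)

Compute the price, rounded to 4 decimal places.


Answer: Price = 23.8714

Derivation:
d1 = (ln(S/K) + (r - q + 0.5*sigma^2) * T) / (sigma * sqrt(T)) = 0.46794810
d2 = d1 - sigma * sqrt(T) = -0.05869219
exp(-rT) = 0.92219369; exp(-qT) = 1.00000000
C = S_0 * exp(-qT) * N(d1) - K * exp(-rT) * N(d2)
N(d1) = 0.68008915; N(d2) = 0.47659864
C = 94.6600 * 1.00000000 * 0.68008915 - 92.1600 * 0.92219369 * 0.47659864 = 23.8714


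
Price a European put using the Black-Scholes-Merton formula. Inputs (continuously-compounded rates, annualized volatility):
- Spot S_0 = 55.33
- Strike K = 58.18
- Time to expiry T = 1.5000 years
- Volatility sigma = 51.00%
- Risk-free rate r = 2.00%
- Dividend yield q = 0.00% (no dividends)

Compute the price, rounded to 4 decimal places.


d1 = (ln(S/K) + (r - q + 0.5*sigma^2) * T) / (sigma * sqrt(T)) = 0.27992801
d2 = d1 - sigma * sqrt(T) = -0.34469187
exp(-rT) = 0.97044553; exp(-qT) = 1.00000000
P = K * exp(-rT) * N(-d2) - S_0 * exp(-qT) * N(-d1)
N(-d1) = 0.38976637; N(-d2) = 0.63483698
P = 58.1800 * 0.97044553 * 0.63483698 - 55.3300 * 1.00000000 * 0.38976637 = 14.2775

Answer: Price = 14.2775


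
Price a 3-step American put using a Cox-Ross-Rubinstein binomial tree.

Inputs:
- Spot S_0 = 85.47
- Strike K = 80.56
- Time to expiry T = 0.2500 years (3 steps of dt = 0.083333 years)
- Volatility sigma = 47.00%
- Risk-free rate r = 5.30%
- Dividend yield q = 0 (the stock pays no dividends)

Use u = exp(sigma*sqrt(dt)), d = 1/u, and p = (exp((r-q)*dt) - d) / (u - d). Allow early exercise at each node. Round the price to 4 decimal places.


Answer: Price = V(0,0) = 5.6039

Derivation:
dt = T/N = 0.083333
u = exp(sigma*sqrt(dt)) = 1.145312; d = 1/u = 0.873124
p = (exp((r-q)*dt) - d) / (u - d) = 0.482395
Discount per step: exp(-r*dt) = 0.995593
Stock lattice S(k, i) with i counting down-moves:
  k=0: S(0,0) = 85.4700
  k=1: S(1,0) = 97.8898; S(1,1) = 74.6259
  k=2: S(2,0) = 112.1144; S(2,1) = 85.4700; S(2,2) = 65.1577
  k=3: S(3,0) = 128.4060; S(3,1) = 97.8898; S(3,2) = 74.6259; S(3,3) = 56.8908
Terminal payoffs V(N, i) = max(K - S_T, 0):
  V(3,0) = 0.000000; V(3,1) = 0.000000; V(3,2) = 5.934063; V(3,3) = 23.669208
Backward induction: V(k, i) = exp(-r*dt) * [p * V(k+1, i) + (1-p) * V(k+1, i+1)]; then take max(V_cont, immediate exercise) for American.
  V(2,0) = exp(-r*dt) * [p*0.000000 + (1-p)*0.000000] = 0.000000; exercise = 0.000000; V(2,0) = max -> 0.000000
  V(2,1) = exp(-r*dt) * [p*0.000000 + (1-p)*5.934063] = 3.057965; exercise = 0.000000; V(2,1) = max -> 3.057965
  V(2,2) = exp(-r*dt) * [p*5.934063 + (1-p)*23.669208] = 15.047257; exercise = 15.402279; V(2,2) = max -> 15.402279
  V(1,0) = exp(-r*dt) * [p*0.000000 + (1-p)*3.057965] = 1.575842; exercise = 0.000000; V(1,0) = max -> 1.575842
  V(1,1) = exp(-r*dt) * [p*3.057965 + (1-p)*15.402279] = 9.405809; exercise = 5.934063; V(1,1) = max -> 9.405809
  V(0,0) = exp(-r*dt) * [p*1.575842 + (1-p)*9.405809] = 5.603867; exercise = 0.000000; V(0,0) = max -> 5.603867


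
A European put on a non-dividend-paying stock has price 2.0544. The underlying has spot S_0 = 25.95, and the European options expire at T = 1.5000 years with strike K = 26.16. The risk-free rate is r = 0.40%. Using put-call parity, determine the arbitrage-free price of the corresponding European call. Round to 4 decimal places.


Put-call parity: C - P = S_0 * exp(-qT) - K * exp(-rT).
S_0 * exp(-qT) = 25.9500 * 1.00000000 = 25.95000000
K * exp(-rT) = 26.1600 * 0.99401796 = 26.00350994
C = P + S*exp(-qT) - K*exp(-rT)
C = 2.0544 + 25.95000000 - 26.00350994 = 2.0009

Answer: Call price = 2.0009


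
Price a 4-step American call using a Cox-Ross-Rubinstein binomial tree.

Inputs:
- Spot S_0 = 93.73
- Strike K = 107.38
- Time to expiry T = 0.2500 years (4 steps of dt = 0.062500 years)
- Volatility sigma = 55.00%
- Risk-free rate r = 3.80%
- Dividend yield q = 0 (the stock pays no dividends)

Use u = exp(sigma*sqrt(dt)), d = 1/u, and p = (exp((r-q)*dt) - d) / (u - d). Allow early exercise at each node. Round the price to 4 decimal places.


Answer: Price = V(0,0) = 6.3209

Derivation:
dt = T/N = 0.062500
u = exp(sigma*sqrt(dt)) = 1.147402; d = 1/u = 0.871534
p = (exp((r-q)*dt) - d) / (u - d) = 0.474298
Discount per step: exp(-r*dt) = 0.997628
Stock lattice S(k, i) with i counting down-moves:
  k=0: S(0,0) = 93.7300
  k=1: S(1,0) = 107.5460; S(1,1) = 81.6889
  k=2: S(2,0) = 123.3984; S(2,1) = 93.7300; S(2,2) = 71.1947
  k=3: S(3,0) = 141.5876; S(3,1) = 107.5460; S(3,2) = 81.6889; S(3,3) = 62.0486
  k=4: S(4,0) = 162.4578; S(4,1) = 123.3984; S(4,2) = 93.7300; S(4,3) = 71.1947; S(4,4) = 54.0775
Terminal payoffs V(N, i) = max(S_T - K, 0):
  V(4,0) = 55.077805; V(4,1) = 16.018420; V(4,2) = 0.000000; V(4,3) = 0.000000; V(4,4) = 0.000000
Backward induction: V(k, i) = exp(-r*dt) * [p * V(k+1, i) + (1-p) * V(k+1, i+1)]; then take max(V_cont, immediate exercise) for American.
  V(3,0) = exp(-r*dt) * [p*55.077805 + (1-p)*16.018420] = 34.462283; exercise = 34.207558; V(3,0) = max -> 34.462283
  V(3,1) = exp(-r*dt) * [p*16.018420 + (1-p)*0.000000] = 7.579490; exercise = 0.165962; V(3,1) = max -> 7.579490
  V(3,2) = exp(-r*dt) * [p*0.000000 + (1-p)*0.000000] = 0.000000; exercise = 0.000000; V(3,2) = max -> 0.000000
  V(3,3) = exp(-r*dt) * [p*0.000000 + (1-p)*0.000000] = 0.000000; exercise = 0.000000; V(3,3) = max -> 0.000000
  V(2,0) = exp(-r*dt) * [p*34.462283 + (1-p)*7.579490] = 20.281732; exercise = 16.018420; V(2,0) = max -> 20.281732
  V(2,1) = exp(-r*dt) * [p*7.579490 + (1-p)*0.000000] = 3.586413; exercise = 0.000000; V(2,1) = max -> 3.586413
  V(2,2) = exp(-r*dt) * [p*0.000000 + (1-p)*0.000000] = 0.000000; exercise = 0.000000; V(2,2) = max -> 0.000000
  V(1,0) = exp(-r*dt) * [p*20.281732 + (1-p)*3.586413] = 11.477686; exercise = 0.165962; V(1,0) = max -> 11.477686
  V(1,1) = exp(-r*dt) * [p*3.586413 + (1-p)*0.000000] = 1.696995; exercise = 0.000000; V(1,1) = max -> 1.696995
  V(0,0) = exp(-r*dt) * [p*11.477686 + (1-p)*1.696995] = 6.320932; exercise = 0.000000; V(0,0) = max -> 6.320932


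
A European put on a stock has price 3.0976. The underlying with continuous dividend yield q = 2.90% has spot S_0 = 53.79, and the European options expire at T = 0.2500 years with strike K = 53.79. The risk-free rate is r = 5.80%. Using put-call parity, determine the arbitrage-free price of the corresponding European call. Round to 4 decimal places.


Put-call parity: C - P = S_0 * exp(-qT) - K * exp(-rT).
S_0 * exp(-qT) = 53.7900 * 0.99277622 = 53.40143276
K * exp(-rT) = 53.7900 * 0.98560462 = 53.01567244
C = P + S*exp(-qT) - K*exp(-rT)
C = 3.0976 + 53.40143276 - 53.01567244 = 3.4834

Answer: Call price = 3.4834


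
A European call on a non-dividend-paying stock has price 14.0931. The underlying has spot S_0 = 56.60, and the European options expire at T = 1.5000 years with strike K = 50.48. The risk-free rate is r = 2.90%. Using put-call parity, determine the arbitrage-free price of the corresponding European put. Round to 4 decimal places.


Answer: Put price = 5.8243

Derivation:
Put-call parity: C - P = S_0 * exp(-qT) - K * exp(-rT).
S_0 * exp(-qT) = 56.6000 * 1.00000000 = 56.60000000
K * exp(-rT) = 50.4800 * 0.95743255 = 48.33119533
P = C - S*exp(-qT) + K*exp(-rT)
P = 14.0931 - 56.60000000 + 48.33119533 = 5.8243


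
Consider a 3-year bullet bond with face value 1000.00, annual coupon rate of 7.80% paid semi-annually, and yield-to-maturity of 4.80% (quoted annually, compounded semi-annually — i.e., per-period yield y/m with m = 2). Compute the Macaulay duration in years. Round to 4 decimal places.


Coupon per period c = face * coupon_rate / m = 39.000000
Periods per year m = 2; per-period yield y/m = 0.024000
Number of cashflows N = 6
Cashflows (t years, CF_t, discount factor 1/(1+y/m)^(m*t), PV):
  t = 0.5000: CF_t = 39.000000, DF = 0.976562, PV = 38.085938
  t = 1.0000: CF_t = 39.000000, DF = 0.953674, PV = 37.193298
  t = 1.5000: CF_t = 39.000000, DF = 0.931323, PV = 36.321580
  t = 2.0000: CF_t = 39.000000, DF = 0.909495, PV = 35.470293
  t = 2.5000: CF_t = 39.000000, DF = 0.888178, PV = 34.638958
  t = 3.0000: CF_t = 1039.000000, DF = 0.867362, PV = 901.188846
Price P = sum_t PV_t = 1082.898914
Macaulay numerator sum_t t * PV_t:
  t * PV_t at t = 0.5000: 19.042969
  t * PV_t at t = 1.0000: 37.193298
  t * PV_t at t = 1.5000: 54.482371
  t * PV_t at t = 2.0000: 70.940587
  t * PV_t at t = 2.5000: 86.597396
  t * PV_t at t = 3.0000: 2703.566537
Macaulay duration D = (sum_t t * PV_t) / P = 2971.823158 / 1082.898914 = 2.744322

Answer: Macaulay duration = 2.7443 years


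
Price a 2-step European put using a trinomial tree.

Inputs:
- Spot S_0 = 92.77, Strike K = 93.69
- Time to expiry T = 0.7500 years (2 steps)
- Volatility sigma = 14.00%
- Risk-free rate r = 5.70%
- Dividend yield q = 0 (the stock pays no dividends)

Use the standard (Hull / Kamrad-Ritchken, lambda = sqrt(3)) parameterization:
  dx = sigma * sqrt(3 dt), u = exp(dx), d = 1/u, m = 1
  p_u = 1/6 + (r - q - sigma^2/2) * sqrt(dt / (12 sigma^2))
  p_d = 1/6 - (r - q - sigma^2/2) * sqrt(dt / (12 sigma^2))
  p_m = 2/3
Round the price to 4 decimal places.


dt = T/N = 0.375000; dx = sigma*sqrt(3*dt) = 0.148492
u = exp(dx) = 1.160084; d = 1/u = 0.862007
p_u = 0.226266, p_m = 0.666667, p_d = 0.107068
Discount per step: exp(-r*dt) = 0.978852
Stock lattice S(k, j) with j the centered position index:
  k=0: S(0,+0) = 92.7700
  k=1: S(1,-1) = 79.9683; S(1,+0) = 92.7700; S(1,+1) = 107.6210
  k=2: S(2,-2) = 68.9332; S(2,-1) = 79.9683; S(2,+0) = 92.7700; S(2,+1) = 107.6210; S(2,+2) = 124.8494
Terminal payoffs V(N, j) = max(K - S_T, 0):
  V(2,-2) = 24.756763; V(2,-1) = 13.721654; V(2,+0) = 0.920000; V(2,+1) = 0.000000; V(2,+2) = 0.000000
Backward induction: V(k, j) = exp(-r*dt) * [p_u * V(k+1, j+1) + p_m * V(k+1, j) + p_d * V(k+1, j-1)]
  V(1,-1) = exp(-r*dt) * [p_u*0.920000 + p_m*13.721654 + p_d*24.756763] = 11.752665
  V(1,+0) = exp(-r*dt) * [p_u*0.000000 + p_m*0.920000 + p_d*13.721654] = 2.038438
  V(1,+1) = exp(-r*dt) * [p_u*0.000000 + p_m*0.000000 + p_d*0.920000] = 0.096419
  V(0,+0) = exp(-r*dt) * [p_u*0.096419 + p_m*2.038438 + p_d*11.752665] = 2.583293

Answer: Price = V(0,0) = 2.5833


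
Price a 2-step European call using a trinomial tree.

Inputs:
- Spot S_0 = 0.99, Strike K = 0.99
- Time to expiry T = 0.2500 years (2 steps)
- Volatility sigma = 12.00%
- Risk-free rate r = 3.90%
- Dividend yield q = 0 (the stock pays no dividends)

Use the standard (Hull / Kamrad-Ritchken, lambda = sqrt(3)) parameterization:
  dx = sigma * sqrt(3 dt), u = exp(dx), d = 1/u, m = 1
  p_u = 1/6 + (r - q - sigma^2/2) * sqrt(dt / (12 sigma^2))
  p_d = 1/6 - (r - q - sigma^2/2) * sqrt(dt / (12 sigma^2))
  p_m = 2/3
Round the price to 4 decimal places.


dt = T/N = 0.125000; dx = sigma*sqrt(3*dt) = 0.073485
u = exp(dx) = 1.076252; d = 1/u = 0.929150
p_u = 0.193713, p_m = 0.666667, p_d = 0.139620
Discount per step: exp(-r*dt) = 0.995137
Stock lattice S(k, j) with j the centered position index:
  k=0: S(0,+0) = 0.9900
  k=1: S(1,-1) = 0.9199; S(1,+0) = 0.9900; S(1,+1) = 1.0655
  k=2: S(2,-2) = 0.8547; S(2,-1) = 0.9199; S(2,+0) = 0.9900; S(2,+1) = 1.0655; S(2,+2) = 1.1467
Terminal payoffs V(N, j) = max(S_T - K, 0):
  V(2,-2) = 0.000000; V(2,-1) = 0.000000; V(2,+0) = 0.000000; V(2,+1) = 0.075490; V(2,+2) = 0.156735
Backward induction: V(k, j) = exp(-r*dt) * [p_u * V(k+1, j+1) + p_m * V(k+1, j) + p_d * V(k+1, j-1)]
  V(1,-1) = exp(-r*dt) * [p_u*0.000000 + p_m*0.000000 + p_d*0.000000] = 0.000000
  V(1,+0) = exp(-r*dt) * [p_u*0.075490 + p_m*0.000000 + p_d*0.000000] = 0.014552
  V(1,+1) = exp(-r*dt) * [p_u*0.156735 + p_m*0.075490 + p_d*0.000000] = 0.080296
  V(0,+0) = exp(-r*dt) * [p_u*0.080296 + p_m*0.014552 + p_d*0.000000] = 0.025133

Answer: Price = V(0,0) = 0.0251


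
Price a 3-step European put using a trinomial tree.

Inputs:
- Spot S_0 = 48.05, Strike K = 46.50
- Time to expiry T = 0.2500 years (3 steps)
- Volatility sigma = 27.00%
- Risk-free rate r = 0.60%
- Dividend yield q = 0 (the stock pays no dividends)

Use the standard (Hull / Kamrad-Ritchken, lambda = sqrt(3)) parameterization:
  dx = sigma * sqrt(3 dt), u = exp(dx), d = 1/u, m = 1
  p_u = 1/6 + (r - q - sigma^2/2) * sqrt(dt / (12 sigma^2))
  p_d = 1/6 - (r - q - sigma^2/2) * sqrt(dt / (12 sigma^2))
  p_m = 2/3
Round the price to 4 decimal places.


dt = T/N = 0.083333; dx = sigma*sqrt(3*dt) = 0.135000
u = exp(dx) = 1.144537; d = 1/u = 0.873716
p_u = 0.157269, p_m = 0.666667, p_d = 0.176065
Discount per step: exp(-r*dt) = 0.999500
Stock lattice S(k, j) with j the centered position index:
  k=0: S(0,+0) = 48.0500
  k=1: S(1,-1) = 41.9820; S(1,+0) = 48.0500; S(1,+1) = 54.9950
  k=2: S(2,-2) = 36.6804; S(2,-1) = 41.9820; S(2,+0) = 48.0500; S(2,+1) = 54.9950; S(2,+2) = 62.9438
  k=3: S(3,-3) = 32.0482; S(3,-2) = 36.6804; S(3,-1) = 41.9820; S(3,+0) = 48.0500; S(3,+1) = 54.9950; S(3,+2) = 62.9438; S(3,+3) = 72.0415
Terminal payoffs V(N, j) = max(K - S_T, 0):
  V(3,-3) = 14.451764; V(3,-2) = 9.819615; V(3,-1) = 4.517950; V(3,+0) = 0.000000; V(3,+1) = 0.000000; V(3,+2) = 0.000000; V(3,+3) = 0.000000
Backward induction: V(k, j) = exp(-r*dt) * [p_u * V(k+1, j+1) + p_m * V(k+1, j) + p_d * V(k+1, j-1)]
  V(2,-2) = exp(-r*dt) * [p_u*4.517950 + p_m*9.819615 + p_d*14.451764] = 9.796489
  V(2,-1) = exp(-r*dt) * [p_u*0.000000 + p_m*4.517950 + p_d*9.819615] = 4.738486
  V(2,+0) = exp(-r*dt) * [p_u*0.000000 + p_m*0.000000 + p_d*4.517950] = 0.795054
  V(2,+1) = exp(-r*dt) * [p_u*0.000000 + p_m*0.000000 + p_d*0.000000] = 0.000000
  V(2,+2) = exp(-r*dt) * [p_u*0.000000 + p_m*0.000000 + p_d*0.000000] = 0.000000
  V(1,-1) = exp(-r*dt) * [p_u*0.795054 + p_m*4.738486 + p_d*9.796489] = 5.006341
  V(1,+0) = exp(-r*dt) * [p_u*0.000000 + p_m*0.795054 + p_d*4.738486] = 1.363635
  V(1,+1) = exp(-r*dt) * [p_u*0.000000 + p_m*0.000000 + p_d*0.795054] = 0.139911
  V(0,+0) = exp(-r*dt) * [p_u*0.139911 + p_m*1.363635 + p_d*5.006341] = 1.811628

Answer: Price = V(0,0) = 1.8116


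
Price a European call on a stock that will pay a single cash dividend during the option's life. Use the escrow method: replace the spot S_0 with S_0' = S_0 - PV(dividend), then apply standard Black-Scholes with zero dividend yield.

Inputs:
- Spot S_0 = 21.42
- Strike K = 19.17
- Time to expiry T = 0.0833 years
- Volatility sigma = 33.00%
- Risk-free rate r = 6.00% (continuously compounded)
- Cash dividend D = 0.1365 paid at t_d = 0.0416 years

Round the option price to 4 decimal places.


PV(D) = D * exp(-r * t_d) = 0.1365 * 0.99750711 = 0.13615972
S_0' = S_0 - PV(D) = 21.4200 - 0.13615972 = 21.28384028
d1 = (ln(S_0'/K) + (r + sigma^2/2)*T) / (sigma*sqrt(T)) = 1.19834900
d2 = d1 - sigma*sqrt(T) = 1.10310526
exp(-rT) = 0.99501447
N(d1) = 0.88460941; N(d2) = 0.86500927
C = S_0' * N(d1) - K * exp(-rT) * N(d2) = 21.28384028 * 0.88460941 - 19.1700 * 0.99501447 * 0.86500927 = 2.3283

Answer: Price = 2.3283


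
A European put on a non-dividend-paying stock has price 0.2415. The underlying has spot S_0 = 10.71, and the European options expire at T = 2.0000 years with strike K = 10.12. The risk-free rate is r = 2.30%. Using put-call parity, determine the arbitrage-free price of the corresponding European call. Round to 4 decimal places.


Answer: Call price = 1.2865

Derivation:
Put-call parity: C - P = S_0 * exp(-qT) - K * exp(-rT).
S_0 * exp(-qT) = 10.7100 * 1.00000000 = 10.71000000
K * exp(-rT) = 10.1200 * 0.95504196 = 9.66502466
C = P + S*exp(-qT) - K*exp(-rT)
C = 0.2415 + 10.71000000 - 9.66502466 = 1.2865


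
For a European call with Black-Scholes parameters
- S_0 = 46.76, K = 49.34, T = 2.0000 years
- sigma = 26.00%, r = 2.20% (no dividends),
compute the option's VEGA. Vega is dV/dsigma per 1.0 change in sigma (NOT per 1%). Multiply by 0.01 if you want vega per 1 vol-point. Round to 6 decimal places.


d1 = 0.1574482728; d2 = -0.2102472535
phi(d1) = 0.3940279187; exp(-qT) = 1.0000000000; exp(-rT) = 0.9569539575
Vega = S * exp(-qT) * phi(d1) * sqrt(T) = 46.7600 * 1.0000000000 * 0.3940279187 * 1.4142135624 = 26.056525

Answer: Vega = 26.056525


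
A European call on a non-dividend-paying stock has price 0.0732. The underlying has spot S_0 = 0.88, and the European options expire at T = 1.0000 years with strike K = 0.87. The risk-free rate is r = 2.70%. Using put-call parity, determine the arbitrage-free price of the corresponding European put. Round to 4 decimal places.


Answer: Put price = 0.0400

Derivation:
Put-call parity: C - P = S_0 * exp(-qT) - K * exp(-rT).
S_0 * exp(-qT) = 0.8800 * 1.00000000 = 0.88000000
K * exp(-rT) = 0.8700 * 0.97336124 = 0.84682428
P = C - S*exp(-qT) + K*exp(-rT)
P = 0.0732 - 0.88000000 + 0.84682428 = 0.0400
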